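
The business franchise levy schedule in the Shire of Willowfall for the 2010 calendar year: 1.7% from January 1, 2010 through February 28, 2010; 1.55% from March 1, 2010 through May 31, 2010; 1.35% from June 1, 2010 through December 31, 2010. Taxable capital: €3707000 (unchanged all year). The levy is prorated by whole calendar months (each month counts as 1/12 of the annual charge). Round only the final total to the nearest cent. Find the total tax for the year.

January 1 – February 28, 2010: 2 months at 1.7% → €3707000 × 1.7% × 2/12 = €10503.1667
March 1 – May 31, 2010: 3 months at 1.55% → €3707000 × 1.55% × 3/12 = €14364.6250
June 1 – December 31, 2010: 7 months at 1.35% → €3707000 × 1.35% × 7/12 = €29192.6250
Total = €54060.4167

€54060.42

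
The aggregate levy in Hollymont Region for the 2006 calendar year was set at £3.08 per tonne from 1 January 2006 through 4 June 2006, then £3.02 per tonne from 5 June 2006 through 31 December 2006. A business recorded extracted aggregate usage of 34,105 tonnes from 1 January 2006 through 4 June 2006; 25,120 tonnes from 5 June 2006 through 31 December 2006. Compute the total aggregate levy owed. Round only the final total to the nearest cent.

1 January – 4 June 2006: 34,105 tonnes at £3.08/tonne → £105,043.40
5 June – 31 December 2006: 25,120 tonnes at £3.02/tonne → £75,862.40

£180,905.80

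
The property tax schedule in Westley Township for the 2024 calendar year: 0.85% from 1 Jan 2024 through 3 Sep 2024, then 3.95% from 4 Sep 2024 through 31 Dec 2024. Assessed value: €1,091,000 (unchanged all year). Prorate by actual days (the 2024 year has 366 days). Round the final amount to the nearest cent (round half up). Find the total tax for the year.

1 Jan – 3 Sep 2024: 247 days at 0.85% → €1,091,000 × 0.85% × 247/366 = €6,258.3456
4 Sep – 31 Dec 2024: 119 days at 3.95% → €1,091,000 × 3.95% × 119/366 = €14,011.5997
Total = €20,269.9454

€20,269.95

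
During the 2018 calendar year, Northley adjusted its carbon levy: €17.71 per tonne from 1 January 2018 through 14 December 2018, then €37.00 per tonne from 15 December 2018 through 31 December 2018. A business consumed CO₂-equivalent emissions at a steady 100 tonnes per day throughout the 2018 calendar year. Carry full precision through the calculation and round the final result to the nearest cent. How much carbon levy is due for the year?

€679,208.00

1 January – 14 December 2018: 348 days × 100 tonnes/day = 34,800 tonnes at €17.71/tonne → €616,308.00
15 December – 31 December 2018: 17 days × 100 tonnes/day = 1,700 tonnes at €37.00/tonne → €62,900.00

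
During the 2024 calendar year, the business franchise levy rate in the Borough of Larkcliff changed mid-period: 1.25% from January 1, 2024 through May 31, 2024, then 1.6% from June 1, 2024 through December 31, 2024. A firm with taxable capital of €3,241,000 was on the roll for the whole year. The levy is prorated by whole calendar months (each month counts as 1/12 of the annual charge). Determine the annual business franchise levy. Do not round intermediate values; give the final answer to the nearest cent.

€47,129.54

January 1 – May 31, 2024: 5 months at 1.25% → €3,241,000 × 1.25% × 5/12 = €16,880.2083
June 1 – December 31, 2024: 7 months at 1.6% → €3,241,000 × 1.6% × 7/12 = €30,249.3333
Total = €47,129.5417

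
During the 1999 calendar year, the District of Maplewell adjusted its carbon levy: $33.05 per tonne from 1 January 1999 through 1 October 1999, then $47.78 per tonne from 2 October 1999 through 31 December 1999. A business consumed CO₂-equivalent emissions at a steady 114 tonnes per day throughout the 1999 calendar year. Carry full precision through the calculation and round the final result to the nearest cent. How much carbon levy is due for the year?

$1528019.52

1 January – 1 October 1999: 274 days × 114 tonnes/day = 31,236 tonnes at $33.05/tonne → $1032349.80
2 October – 31 December 1999: 91 days × 114 tonnes/day = 10,374 tonnes at $47.78/tonne → $495669.72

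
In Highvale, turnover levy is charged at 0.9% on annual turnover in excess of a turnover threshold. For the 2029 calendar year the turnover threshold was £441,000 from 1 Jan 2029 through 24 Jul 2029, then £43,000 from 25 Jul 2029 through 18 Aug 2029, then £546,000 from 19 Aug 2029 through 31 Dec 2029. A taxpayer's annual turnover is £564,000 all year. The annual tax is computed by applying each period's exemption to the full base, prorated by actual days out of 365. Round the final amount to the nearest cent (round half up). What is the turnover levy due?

£1,002.82

1 Jan – 24 Jul 2029: 205 days, exemption £441,000 → (£564,000 − £441,000) × 0.9% × 205/365 = £621.7397
25 Jul – 18 Aug 2029: 25 days, exemption £43,000 → (£564,000 − £43,000) × 0.9% × 25/365 = £321.1644
19 Aug – 31 Dec 2029: 135 days, exemption £546,000 → (£564,000 − £546,000) × 0.9% × 135/365 = £59.9178
Total = £1,002.8219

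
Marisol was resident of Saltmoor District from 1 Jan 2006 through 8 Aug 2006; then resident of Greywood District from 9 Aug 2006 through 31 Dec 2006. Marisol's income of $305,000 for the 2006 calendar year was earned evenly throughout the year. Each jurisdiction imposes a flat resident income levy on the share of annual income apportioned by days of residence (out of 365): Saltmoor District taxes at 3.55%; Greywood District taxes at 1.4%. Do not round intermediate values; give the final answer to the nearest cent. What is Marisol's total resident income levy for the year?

$8,222.47

Saltmoor District, 1 Jan – 8 Aug 2006: 220 days → $305,000 × 3.55% × 220/365 = $6,526.1644
Greywood District, 9 Aug – 31 Dec 2006: 145 days → $305,000 × 1.4% × 145/365 = $1,696.3014
Total = $8,222.4658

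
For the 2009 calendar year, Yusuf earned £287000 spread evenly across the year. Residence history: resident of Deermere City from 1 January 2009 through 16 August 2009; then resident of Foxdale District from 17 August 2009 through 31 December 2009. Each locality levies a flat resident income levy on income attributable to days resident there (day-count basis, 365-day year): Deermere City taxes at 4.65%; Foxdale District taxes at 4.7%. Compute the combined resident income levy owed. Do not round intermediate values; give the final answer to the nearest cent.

£13399.36

Deermere City, 1 January – 16 August 2009: 228 days → £287000 × 4.65% × 228/365 = £8336.3671
Foxdale District, 17 August – 31 December 2009: 137 days → £287000 × 4.7% × 137/365 = £5062.9945
Total = £13399.3616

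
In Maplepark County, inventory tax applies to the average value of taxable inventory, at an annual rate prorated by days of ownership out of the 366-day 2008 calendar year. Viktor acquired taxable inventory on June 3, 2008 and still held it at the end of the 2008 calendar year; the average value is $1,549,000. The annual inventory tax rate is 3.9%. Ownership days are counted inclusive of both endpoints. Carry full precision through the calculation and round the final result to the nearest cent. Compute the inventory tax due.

Days held (June 3 – December 31, 2008): 212 out of 366
Tax = $1,549,000 × 3.9% × 212/366 = $34,992.1639

$34,992.16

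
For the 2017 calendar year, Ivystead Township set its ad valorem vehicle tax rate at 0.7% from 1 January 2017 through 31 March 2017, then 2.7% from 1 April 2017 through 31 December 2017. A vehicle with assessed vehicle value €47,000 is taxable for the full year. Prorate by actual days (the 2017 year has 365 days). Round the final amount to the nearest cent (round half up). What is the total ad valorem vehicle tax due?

€1,037.22

1 January – 31 March 2017: 90 days at 0.7% → €47,000 × 0.7% × 90/365 = €81.1233
1 April – 31 December 2017: 275 days at 2.7% → €47,000 × 2.7% × 275/365 = €956.0959
Total = €1,037.2192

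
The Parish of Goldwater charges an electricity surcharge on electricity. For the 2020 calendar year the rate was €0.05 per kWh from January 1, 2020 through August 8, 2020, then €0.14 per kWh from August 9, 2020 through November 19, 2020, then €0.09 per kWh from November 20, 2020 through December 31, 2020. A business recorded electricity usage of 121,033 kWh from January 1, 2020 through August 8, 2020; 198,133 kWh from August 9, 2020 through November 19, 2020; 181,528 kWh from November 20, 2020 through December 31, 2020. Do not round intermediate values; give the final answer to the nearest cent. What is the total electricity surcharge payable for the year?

January 1 – August 8, 2020: 121,033 kWh at €0.05/kWh → €6051.65
August 9 – November 19, 2020: 198,133 kWh at €0.14/kWh → €27738.62
November 20 – December 31, 2020: 181,528 kWh at €0.09/kWh → €16337.52

€50127.79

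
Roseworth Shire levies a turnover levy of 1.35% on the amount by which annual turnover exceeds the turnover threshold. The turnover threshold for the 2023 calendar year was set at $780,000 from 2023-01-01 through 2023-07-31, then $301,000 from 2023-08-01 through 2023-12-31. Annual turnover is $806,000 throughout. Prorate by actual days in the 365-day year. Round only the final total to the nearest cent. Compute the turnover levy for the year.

2023-01-01 to 2023-07-31: 212 days, exemption $780,000 → ($806,000 − $780,000) × 1.35% × 212/365 = $203.8685
2023-08-01 to 2023-12-31: 153 days, exemption $301,000 → ($806,000 − $301,000) × 1.35% × 153/365 = $2,857.7466
Total = $3,061.6151

$3,061.62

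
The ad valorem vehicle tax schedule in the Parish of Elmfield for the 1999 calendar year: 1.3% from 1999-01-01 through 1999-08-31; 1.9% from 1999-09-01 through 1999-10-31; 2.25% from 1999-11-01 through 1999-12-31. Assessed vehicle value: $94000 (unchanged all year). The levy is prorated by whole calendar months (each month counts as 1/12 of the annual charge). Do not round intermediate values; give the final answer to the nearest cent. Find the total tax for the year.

1999-01-01 to 1999-08-31: 8 months at 1.3% → $94000 × 1.3% × 8/12 = $814.6667
1999-09-01 to 1999-10-31: 2 months at 1.9% → $94000 × 1.9% × 2/12 = $297.6667
1999-11-01 to 1999-12-31: 2 months at 2.25% → $94000 × 2.25% × 2/12 = $352.5000
Total = $1464.8333

$1464.83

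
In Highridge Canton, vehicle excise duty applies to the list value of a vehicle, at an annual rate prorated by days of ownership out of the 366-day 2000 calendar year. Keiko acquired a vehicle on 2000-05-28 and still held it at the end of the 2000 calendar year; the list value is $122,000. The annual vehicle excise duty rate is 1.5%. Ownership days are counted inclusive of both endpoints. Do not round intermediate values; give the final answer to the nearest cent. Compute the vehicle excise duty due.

Days held (2000-05-28 to 2000-12-31): 218 out of 366
Tax = $122,000 × 1.5% × 218/366 = $1,090.0000

$1,090.00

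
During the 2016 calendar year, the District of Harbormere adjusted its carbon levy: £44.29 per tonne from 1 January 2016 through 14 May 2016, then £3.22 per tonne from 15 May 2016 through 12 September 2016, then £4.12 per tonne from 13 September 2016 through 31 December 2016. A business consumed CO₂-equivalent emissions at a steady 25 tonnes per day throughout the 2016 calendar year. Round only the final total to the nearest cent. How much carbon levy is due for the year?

£170549.25

1 January – 14 May 2016: 135 days × 25 tonnes/day = 3,375 tonnes at £44.29/tonne → £149478.75
15 May – 12 September 2016: 121 days × 25 tonnes/day = 3,025 tonnes at £3.22/tonne → £9740.50
13 September – 31 December 2016: 110 days × 25 tonnes/day = 2,750 tonnes at £4.12/tonne → £11330.00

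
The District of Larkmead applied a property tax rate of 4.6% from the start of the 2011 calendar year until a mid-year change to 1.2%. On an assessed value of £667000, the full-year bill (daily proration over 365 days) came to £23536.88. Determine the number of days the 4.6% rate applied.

250 days

Let d = days at the first rate; then 365 − d days at the second rate.
£667000 × [4.6%·d + 1.2%·(365−d)] / 365 = £23536.88
Solving gives d = 250, so the new rate took effect on 8 September 2011.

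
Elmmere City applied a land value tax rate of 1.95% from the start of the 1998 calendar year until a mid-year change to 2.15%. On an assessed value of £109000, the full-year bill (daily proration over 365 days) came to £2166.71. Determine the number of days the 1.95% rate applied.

296 days

Let d = days at the first rate; then 365 − d days at the second rate.
£109000 × [1.95%·d + 2.15%·(365−d)] / 365 = £2166.71
Solving gives d = 296, so the new rate took effect on 24 Oct 1998.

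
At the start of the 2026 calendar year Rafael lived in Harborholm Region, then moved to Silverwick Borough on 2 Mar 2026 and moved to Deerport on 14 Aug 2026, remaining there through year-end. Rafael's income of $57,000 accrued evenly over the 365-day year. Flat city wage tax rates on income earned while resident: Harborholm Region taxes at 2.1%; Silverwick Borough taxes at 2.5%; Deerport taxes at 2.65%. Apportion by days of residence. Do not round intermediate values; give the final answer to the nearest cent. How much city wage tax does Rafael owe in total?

$1,420.32

Harborholm Region, 1 Jan – 1 Mar 2026: 60 days → $57,000 × 2.1% × 60/365 = $196.7671
Silverwick Borough, 2 Mar – 13 Aug 2026: 165 days → $57,000 × 2.5% × 165/365 = $644.1781
Deerport, 14 Aug – 31 Dec 2026: 140 days → $57,000 × 2.65% × 140/365 = $579.3699
Total = $1,420.3151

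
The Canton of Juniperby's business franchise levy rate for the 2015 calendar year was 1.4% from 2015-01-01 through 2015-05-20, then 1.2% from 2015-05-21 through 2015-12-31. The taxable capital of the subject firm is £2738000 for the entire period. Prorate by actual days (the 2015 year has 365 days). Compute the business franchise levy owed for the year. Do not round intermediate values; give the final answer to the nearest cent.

2015-01-01 to 2015-05-20: 140 days at 1.4% → £2738000 × 1.4% × 140/365 = £14702.6849
2015-05-21 to 2015-12-31: 225 days at 1.2% → £2738000 × 1.2% × 225/365 = £20253.6986
Total = £34956.3836

£34956.38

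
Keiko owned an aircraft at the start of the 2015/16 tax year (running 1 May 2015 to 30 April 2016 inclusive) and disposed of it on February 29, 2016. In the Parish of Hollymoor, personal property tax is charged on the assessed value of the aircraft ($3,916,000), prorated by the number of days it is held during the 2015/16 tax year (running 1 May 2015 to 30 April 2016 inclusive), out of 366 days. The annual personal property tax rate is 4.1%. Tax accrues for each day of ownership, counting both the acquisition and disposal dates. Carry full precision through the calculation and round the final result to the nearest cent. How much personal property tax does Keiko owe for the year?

Days held (May 1, 2015 – February 29, 2016): 305 out of 366
Tax = $3,916,000 × 4.1% × 305/366 = $133,796.6667

$133,796.67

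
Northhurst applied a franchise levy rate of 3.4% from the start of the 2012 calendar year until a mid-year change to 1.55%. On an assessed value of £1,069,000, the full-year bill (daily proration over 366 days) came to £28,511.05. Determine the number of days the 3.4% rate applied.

Let d = days at the first rate; then 366 − d days at the second rate.
£1,069,000 × [3.4%·d + 1.55%·(366−d)] / 366 = £28,511.05
Solving gives d = 221, so the new rate took effect on 9 August 2012.

221 days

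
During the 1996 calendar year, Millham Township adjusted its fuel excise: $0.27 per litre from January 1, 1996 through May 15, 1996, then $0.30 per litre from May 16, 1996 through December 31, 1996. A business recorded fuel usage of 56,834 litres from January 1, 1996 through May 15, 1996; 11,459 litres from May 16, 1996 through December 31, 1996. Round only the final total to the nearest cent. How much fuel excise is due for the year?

$18,782.88

January 1 – May 15, 1996: 56,834 litres at $0.27/litre → $15,345.18
May 16 – December 31, 1996: 11,459 litres at $0.30/litre → $3,437.70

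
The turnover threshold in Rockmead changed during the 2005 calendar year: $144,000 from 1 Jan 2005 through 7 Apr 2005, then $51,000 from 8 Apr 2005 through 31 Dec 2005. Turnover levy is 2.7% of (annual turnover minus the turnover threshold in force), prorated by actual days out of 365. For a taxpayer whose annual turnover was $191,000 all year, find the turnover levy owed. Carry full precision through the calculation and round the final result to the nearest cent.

$3,112.69

1 Jan – 7 Apr 2005: 97 days, exemption $144,000 → ($191,000 − $144,000) × 2.7% × 97/365 = $337.2411
8 Apr – 31 Dec 2005: 268 days, exemption $51,000 → ($191,000 − $51,000) × 2.7% × 268/365 = $2,775.4521
Total = $3,112.6932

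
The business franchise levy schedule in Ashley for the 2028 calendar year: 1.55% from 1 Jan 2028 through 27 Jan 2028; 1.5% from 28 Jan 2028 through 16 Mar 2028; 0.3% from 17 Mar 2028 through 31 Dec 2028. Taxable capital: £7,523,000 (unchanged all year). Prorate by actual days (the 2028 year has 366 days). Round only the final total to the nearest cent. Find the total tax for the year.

1 Jan – 27 Jan 2028: 27 days at 1.55% → £7,523,000 × 1.55% × 27/366 = £8,602.1189
28 Jan – 16 Mar 2028: 49 days at 1.5% → £7,523,000 × 1.5% × 49/366 = £15,107.6639
17 Mar – 31 Dec 2028: 290 days at 0.3% → £7,523,000 × 0.3% × 290/366 = £17,882.5410
Total = £41,592.3238

£41,592.32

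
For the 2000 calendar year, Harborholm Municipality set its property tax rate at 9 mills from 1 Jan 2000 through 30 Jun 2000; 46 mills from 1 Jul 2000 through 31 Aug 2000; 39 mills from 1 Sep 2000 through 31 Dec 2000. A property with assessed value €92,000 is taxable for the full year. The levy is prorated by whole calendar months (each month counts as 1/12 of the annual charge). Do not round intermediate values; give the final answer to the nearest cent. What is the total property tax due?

€2,315.33

1 Jan – 30 Jun 2000: 6 months at 9 mills → €92,000 × 0.9% × 6/12 = €414.0000
1 Jul – 31 Aug 2000: 2 months at 46 mills → €92,000 × 4.6% × 2/12 = €705.3333
1 Sep – 31 Dec 2000: 4 months at 39 mills → €92,000 × 3.9% × 4/12 = €1,196.0000
Total = €2,315.3333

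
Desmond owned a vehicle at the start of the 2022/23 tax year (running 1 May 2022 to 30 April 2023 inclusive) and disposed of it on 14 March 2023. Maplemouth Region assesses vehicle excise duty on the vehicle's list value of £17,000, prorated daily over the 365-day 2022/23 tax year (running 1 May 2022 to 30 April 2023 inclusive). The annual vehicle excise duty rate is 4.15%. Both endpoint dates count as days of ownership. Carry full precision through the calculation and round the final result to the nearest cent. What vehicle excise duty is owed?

Days held (1 May 2022 – 14 March 2023): 318 out of 365
Tax = £17,000 × 4.15% × 318/365 = £614.6548

£614.65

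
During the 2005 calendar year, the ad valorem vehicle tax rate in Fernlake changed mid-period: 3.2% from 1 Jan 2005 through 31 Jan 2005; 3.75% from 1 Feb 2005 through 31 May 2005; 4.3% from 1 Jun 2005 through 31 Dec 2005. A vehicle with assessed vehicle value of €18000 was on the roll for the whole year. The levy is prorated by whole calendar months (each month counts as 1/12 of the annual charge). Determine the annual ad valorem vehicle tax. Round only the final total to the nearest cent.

1 Jan – 31 Jan 2005: 1 month at 3.2% → €18000 × 3.2% × 1/12 = €48.0000
1 Feb – 31 May 2005: 4 months at 3.75% → €18000 × 3.75% × 4/12 = €225.0000
1 Jun – 31 Dec 2005: 7 months at 4.3% → €18000 × 4.3% × 7/12 = €451.5000
Total = €724.5000

€724.50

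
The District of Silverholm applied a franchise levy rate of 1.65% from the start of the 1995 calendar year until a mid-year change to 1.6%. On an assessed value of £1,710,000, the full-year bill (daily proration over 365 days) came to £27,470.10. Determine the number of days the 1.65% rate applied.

Let d = days at the first rate; then 365 − d days at the second rate.
£1,710,000 × [1.65%·d + 1.6%·(365−d)] / 365 = £27,470.10
Solving gives d = 47, so the new rate took effect on February 17, 1995.

47 days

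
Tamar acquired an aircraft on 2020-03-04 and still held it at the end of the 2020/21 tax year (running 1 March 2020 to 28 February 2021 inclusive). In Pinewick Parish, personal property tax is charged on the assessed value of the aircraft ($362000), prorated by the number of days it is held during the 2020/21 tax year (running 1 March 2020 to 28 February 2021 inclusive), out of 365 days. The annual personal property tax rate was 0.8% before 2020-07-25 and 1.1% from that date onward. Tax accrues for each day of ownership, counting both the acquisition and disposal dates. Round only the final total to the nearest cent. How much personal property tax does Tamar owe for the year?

$3523.80

2020-03-04 to 2020-07-24: 143 days at 0.8% → $362000 × 0.8% × 143/365 = $1134.5973
2020-07-25 to 2021-02-28: 219 days at 1.1% → $362000 × 1.1% × 219/365 = $2389.2000
Total = $3523.7973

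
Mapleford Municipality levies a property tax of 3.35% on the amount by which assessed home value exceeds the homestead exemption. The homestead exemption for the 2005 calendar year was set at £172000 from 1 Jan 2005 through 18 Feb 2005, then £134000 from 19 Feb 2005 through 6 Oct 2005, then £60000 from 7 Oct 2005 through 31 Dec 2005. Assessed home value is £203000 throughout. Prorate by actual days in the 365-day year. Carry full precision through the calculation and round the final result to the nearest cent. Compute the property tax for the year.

1 Jan – 18 Feb 2005: 49 days, exemption £172000 → (£203000 − £172000) × 3.35% × 49/365 = £139.4151
19 Feb – 6 Oct 2005: 230 days, exemption £134000 → (£203000 − £134000) × 3.35% × 230/365 = £1456.5616
7 Oct – 31 Dec 2005: 86 days, exemption £60000 → (£203000 − £60000) × 3.35% × 86/365 = £1128.7205
Total = £2724.6973

£2724.70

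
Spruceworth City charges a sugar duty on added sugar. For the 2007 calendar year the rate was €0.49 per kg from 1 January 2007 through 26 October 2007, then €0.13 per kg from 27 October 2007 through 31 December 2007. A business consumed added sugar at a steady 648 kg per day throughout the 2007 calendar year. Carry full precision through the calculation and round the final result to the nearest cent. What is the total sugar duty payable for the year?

1 January – 26 October 2007: 299 days × 648 kg/day = 193,752 kg at €0.49/kg → €94,938.48
27 October – 31 December 2007: 66 days × 648 kg/day = 42,768 kg at €0.13/kg → €5,559.84

€100,498.32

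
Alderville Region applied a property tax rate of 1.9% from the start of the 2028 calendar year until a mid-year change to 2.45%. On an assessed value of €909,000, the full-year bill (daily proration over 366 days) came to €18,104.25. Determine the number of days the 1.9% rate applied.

Let d = days at the first rate; then 366 − d days at the second rate.
€909,000 × [1.9%·d + 2.45%·(366−d)] / 366 = €18,104.25
Solving gives d = 305, so the new rate took effect on 1 Nov 2028.

305 days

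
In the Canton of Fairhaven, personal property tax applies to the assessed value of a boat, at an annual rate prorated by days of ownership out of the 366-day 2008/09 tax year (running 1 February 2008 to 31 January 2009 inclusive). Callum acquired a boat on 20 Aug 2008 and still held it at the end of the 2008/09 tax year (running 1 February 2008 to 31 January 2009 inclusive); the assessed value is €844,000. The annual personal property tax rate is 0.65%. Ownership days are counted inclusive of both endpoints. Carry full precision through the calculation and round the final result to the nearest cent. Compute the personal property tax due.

€2,473.20

Days held (20 Aug 2008 – 31 Jan 2009): 165 out of 366
Tax = €844,000 × 0.65% × 165/366 = €2,473.1967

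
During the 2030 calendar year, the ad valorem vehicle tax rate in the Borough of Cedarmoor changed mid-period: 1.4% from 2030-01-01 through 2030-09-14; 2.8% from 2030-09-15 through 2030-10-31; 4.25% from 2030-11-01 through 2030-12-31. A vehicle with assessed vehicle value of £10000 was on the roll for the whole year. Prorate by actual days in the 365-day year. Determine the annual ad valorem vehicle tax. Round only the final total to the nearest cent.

2030-01-01 to 2030-09-14: 257 days at 1.4% → £10000 × 1.4% × 257/365 = £98.5753
2030-09-15 to 2030-10-31: 47 days at 2.8% → £10000 × 2.8% × 47/365 = £36.0548
2030-11-01 to 2030-12-31: 61 days at 4.25% → £10000 × 4.25% × 61/365 = £71.0274
Total = £205.6575

£205.66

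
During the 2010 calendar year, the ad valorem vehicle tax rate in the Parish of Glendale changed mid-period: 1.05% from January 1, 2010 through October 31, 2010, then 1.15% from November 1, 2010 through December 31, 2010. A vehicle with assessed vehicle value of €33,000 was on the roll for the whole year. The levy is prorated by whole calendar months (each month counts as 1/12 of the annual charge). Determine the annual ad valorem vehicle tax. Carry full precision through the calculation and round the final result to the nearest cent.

January 1 – October 31, 2010: 10 months at 1.05% → €33,000 × 1.05% × 10/12 = €288.7500
November 1 – December 31, 2010: 2 months at 1.15% → €33,000 × 1.15% × 2/12 = €63.2500
Total = €352.0000

€352.00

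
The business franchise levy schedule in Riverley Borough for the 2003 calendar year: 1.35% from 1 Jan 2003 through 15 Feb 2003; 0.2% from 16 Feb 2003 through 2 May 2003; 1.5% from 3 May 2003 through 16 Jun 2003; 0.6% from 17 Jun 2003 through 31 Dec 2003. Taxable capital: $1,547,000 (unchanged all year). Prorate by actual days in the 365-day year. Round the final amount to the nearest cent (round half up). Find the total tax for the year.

$11,172.31

1 Jan – 15 Feb 2003: 46 days at 1.35% → $1,547,000 × 1.35% × 46/365 = $2,632.0192
16 Feb – 2 May 2003: 76 days at 0.2% → $1,547,000 × 0.2% × 76/365 = $644.2301
3 May – 16 Jun 2003: 45 days at 1.5% → $1,547,000 × 1.5% × 45/365 = $2,860.8904
17 Jun – 31 Dec 2003: 198 days at 0.6% → $1,547,000 × 0.6% × 198/365 = $5,035.1671
Total = $11,172.3068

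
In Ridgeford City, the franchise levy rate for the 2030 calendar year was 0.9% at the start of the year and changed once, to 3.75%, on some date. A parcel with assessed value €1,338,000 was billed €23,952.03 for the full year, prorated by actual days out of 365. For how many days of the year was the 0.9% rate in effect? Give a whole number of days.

251 days

Let d = days at the first rate; then 365 − d days at the second rate.
€1,338,000 × [0.9%·d + 3.75%·(365−d)] / 365 = €23,952.03
Solving gives d = 251, so the new rate took effect on September 9, 2030.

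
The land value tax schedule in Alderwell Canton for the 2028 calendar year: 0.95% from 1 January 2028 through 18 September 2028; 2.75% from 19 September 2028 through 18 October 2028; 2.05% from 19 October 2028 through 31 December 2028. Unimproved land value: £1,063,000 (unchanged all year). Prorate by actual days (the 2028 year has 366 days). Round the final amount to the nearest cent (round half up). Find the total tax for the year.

£14,031.02

1 January – 18 September 2028: 262 days at 0.95% → £1,063,000 × 0.95% × 262/366 = £7,228.9809
19 September – 18 October 2028: 30 days at 2.75% → £1,063,000 × 2.75% × 30/366 = £2,396.1066
19 October – 31 December 2028: 74 days at 2.05% → £1,063,000 × 2.05% × 74/366 = £4,405.9317
Total = £14,031.0191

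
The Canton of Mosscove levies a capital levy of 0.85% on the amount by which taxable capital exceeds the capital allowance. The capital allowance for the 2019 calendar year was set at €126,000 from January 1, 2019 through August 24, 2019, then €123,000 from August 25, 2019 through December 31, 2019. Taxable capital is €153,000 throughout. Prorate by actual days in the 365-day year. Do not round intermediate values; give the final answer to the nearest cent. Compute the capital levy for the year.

€238.51

January 1 – August 24, 2019: 236 days, exemption €126,000 → (€153,000 − €126,000) × 0.85% × 236/365 = €148.3890
August 25 – December 31, 2019: 129 days, exemption €123,000 → (€153,000 − €123,000) × 0.85% × 129/365 = €90.1233
Total = €238.5123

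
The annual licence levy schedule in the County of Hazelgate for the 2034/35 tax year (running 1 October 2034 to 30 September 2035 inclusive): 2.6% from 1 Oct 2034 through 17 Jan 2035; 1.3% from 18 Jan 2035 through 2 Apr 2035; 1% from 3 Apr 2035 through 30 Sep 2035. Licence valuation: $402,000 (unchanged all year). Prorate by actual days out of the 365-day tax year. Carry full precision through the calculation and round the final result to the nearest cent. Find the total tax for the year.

$6,188.60

1 Oct 2034 – 17 Jan 2035: 109 days at 2.6% → $402,000 × 2.6% × 109/365 = $3,121.2822
18 Jan – 2 Apr 2035: 75 days at 1.3% → $402,000 × 1.3% × 75/365 = $1,073.8356
3 Apr – 30 Sep 2035: 181 days at 1% → $402,000 × 1% × 181/365 = $1,993.4795
Total = $6,188.5973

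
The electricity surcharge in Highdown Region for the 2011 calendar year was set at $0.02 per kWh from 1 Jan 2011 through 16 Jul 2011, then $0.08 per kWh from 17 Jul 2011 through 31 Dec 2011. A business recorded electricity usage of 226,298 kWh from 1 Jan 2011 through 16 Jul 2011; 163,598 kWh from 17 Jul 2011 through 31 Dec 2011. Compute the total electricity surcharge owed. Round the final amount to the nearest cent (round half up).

1 Jan – 16 Jul 2011: 226,298 kWh at $0.02/kWh → $4,525.96
17 Jul – 31 Dec 2011: 163,598 kWh at $0.08/kWh → $13,087.84

$17,613.80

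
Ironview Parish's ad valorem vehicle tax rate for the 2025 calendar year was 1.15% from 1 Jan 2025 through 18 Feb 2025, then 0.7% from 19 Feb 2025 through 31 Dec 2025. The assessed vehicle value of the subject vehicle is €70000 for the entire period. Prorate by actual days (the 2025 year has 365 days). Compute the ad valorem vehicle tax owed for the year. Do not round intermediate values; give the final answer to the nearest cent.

1 Jan – 18 Feb 2025: 49 days at 1.15% → €70000 × 1.15% × 49/365 = €108.0685
19 Feb – 31 Dec 2025: 316 days at 0.7% → €70000 × 0.7% × 316/365 = €424.2192
Total = €532.2877

€532.29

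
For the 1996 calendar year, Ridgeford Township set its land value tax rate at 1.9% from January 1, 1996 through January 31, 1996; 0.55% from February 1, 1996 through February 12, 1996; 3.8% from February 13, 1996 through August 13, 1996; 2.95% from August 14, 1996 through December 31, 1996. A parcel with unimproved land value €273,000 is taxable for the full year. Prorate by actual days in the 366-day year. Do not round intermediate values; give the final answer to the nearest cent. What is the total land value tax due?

€8,756.14

January 1 – January 31, 1996: 31 days at 1.9% → €273,000 × 1.9% × 31/366 = €439.3361
February 1 – February 12, 1996: 12 days at 0.55% → €273,000 × 0.55% × 12/366 = €49.2295
February 13 – August 13, 1996: 183 days at 3.8% → €273,000 × 3.8% × 183/366 = €5,187.0000
August 14 – December 31, 1996: 140 days at 2.95% → €273,000 × 2.95% × 140/366 = €3,080.5738
Total = €8,756.1393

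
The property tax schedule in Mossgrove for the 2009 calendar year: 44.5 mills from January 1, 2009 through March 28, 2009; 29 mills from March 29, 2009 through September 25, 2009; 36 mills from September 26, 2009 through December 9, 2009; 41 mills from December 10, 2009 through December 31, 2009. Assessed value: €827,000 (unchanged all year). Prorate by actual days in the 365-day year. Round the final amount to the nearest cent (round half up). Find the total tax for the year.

January 1 – March 28, 2009: 87 days at 44.5 mills → €827,000 × 4.45% × 87/365 = €8,771.8644
March 29 – September 25, 2009: 181 days at 29 mills → €827,000 × 2.9% × 181/365 = €11,892.9397
September 26 – December 9, 2009: 75 days at 36 mills → €827,000 × 3.6% × 75/365 = €6,117.5342
December 10 – December 31, 2009: 22 days at 41 mills → €827,000 × 4.1% × 22/365 = €2,043.7096
Total = €28,826.0479

€28,826.05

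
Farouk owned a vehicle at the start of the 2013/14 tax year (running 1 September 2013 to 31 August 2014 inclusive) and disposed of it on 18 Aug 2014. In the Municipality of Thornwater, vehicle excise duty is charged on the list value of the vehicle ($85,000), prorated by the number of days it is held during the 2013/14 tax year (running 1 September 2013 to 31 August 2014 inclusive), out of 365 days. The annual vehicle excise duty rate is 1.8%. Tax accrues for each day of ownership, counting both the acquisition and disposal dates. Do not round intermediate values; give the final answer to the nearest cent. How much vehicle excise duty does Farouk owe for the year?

$1,475.51

Days held (1 Sep 2013 – 18 Aug 2014): 352 out of 365
Tax = $85,000 × 1.8% × 352/365 = $1,475.5068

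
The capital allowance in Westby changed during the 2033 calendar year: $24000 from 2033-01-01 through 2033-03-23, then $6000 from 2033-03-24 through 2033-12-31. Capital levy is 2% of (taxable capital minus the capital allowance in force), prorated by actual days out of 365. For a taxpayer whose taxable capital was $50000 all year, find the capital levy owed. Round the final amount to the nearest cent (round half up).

$799.12

2033-01-01 to 2033-03-23: 82 days, exemption $24000 → ($50000 − $24000) × 2% × 82/365 = $116.8219
2033-03-24 to 2033-12-31: 283 days, exemption $6000 → ($50000 − $6000) × 2% × 283/365 = $682.3014
Total = $799.1233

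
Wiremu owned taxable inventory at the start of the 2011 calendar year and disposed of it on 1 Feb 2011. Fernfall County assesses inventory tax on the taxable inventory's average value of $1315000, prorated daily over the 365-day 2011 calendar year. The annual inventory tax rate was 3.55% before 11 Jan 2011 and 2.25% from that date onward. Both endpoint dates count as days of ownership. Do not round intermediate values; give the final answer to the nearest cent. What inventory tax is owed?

1 Jan – 10 Jan 2011: 10 days at 3.55% → $1315000 × 3.55% × 10/365 = $1278.9726
11 Jan – 1 Feb 2011: 22 days at 2.25% → $1315000 × 2.25% × 22/365 = $1783.3562
Total = $3062.3288

$3062.33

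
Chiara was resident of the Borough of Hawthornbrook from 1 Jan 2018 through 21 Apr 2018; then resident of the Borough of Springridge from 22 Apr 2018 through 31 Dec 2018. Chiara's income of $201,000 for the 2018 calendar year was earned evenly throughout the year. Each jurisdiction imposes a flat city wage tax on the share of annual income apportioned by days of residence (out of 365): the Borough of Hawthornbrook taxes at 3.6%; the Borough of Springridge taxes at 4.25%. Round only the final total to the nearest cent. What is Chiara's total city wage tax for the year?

$8,145.18

The Borough of Hawthornbrook, 1 Jan – 21 Apr 2018: 111 days → $201,000 × 3.6% × 111/365 = $2,200.5370
The Borough of Springridge, 22 Apr – 31 Dec 2018: 254 days → $201,000 × 4.25% × 254/365 = $5,944.6438
Total = $8,145.1808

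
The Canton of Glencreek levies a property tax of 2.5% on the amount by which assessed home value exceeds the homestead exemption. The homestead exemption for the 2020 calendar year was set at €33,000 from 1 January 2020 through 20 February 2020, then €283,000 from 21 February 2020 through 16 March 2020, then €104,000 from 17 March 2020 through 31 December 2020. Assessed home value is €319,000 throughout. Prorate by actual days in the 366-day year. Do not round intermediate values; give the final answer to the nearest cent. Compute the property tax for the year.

1 January – 20 February 2020: 51 days, exemption €33,000 → (€319,000 − €33,000) × 2.5% × 51/366 = €996.3115
21 February – 16 March 2020: 25 days, exemption €283,000 → (€319,000 − €283,000) × 2.5% × 25/366 = €61.4754
17 March – 31 December 2020: 290 days, exemption €104,000 → (€319,000 − €104,000) × 2.5% × 290/366 = €4,258.8798
Total = €5,316.6667

€5,316.67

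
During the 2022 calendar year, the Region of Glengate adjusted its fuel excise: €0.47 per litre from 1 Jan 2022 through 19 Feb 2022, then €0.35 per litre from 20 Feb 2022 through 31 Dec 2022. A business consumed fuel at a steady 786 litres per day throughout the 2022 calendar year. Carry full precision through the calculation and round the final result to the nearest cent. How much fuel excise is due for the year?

€105,127.50

1 Jan – 19 Feb 2022: 50 days × 786 litres/day = 39,300 litres at €0.47/litre → €18,471.00
20 Feb – 31 Dec 2022: 315 days × 786 litres/day = 247,590 litres at €0.35/litre → €86,656.50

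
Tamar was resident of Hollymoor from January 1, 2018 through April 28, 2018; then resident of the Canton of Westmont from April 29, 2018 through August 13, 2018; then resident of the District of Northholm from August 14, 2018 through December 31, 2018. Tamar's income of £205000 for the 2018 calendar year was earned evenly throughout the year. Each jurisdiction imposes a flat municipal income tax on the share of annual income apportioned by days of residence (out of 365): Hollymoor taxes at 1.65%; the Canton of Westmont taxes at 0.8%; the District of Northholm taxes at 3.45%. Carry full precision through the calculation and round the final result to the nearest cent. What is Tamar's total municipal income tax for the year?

£4287.03

Hollymoor, January 1 – April 28, 2018: 118 days → £205000 × 1.65% × 118/365 = £1093.5205
The Canton of Westmont, April 29 – August 13, 2018: 107 days → £205000 × 0.8% × 107/365 = £480.7671
The District of Northholm, August 14 – December 31, 2018: 140 days → £205000 × 3.45% × 140/365 = £2712.7397
Total = £4287.0274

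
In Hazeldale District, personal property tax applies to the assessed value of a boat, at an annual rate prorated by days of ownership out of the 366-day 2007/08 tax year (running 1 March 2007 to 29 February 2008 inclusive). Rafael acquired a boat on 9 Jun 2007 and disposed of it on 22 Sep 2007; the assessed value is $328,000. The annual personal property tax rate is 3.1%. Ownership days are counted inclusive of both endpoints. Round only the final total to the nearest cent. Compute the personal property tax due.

Days held (9 Jun – 22 Sep 2007): 106 out of 366
Tax = $328,000 × 3.1% × 106/366 = $2,944.8306

$2,944.83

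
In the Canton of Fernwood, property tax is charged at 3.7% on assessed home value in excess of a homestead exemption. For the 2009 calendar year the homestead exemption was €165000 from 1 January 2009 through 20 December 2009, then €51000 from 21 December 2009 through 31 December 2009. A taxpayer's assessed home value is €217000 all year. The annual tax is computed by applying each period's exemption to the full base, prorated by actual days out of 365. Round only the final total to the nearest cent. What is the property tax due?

€2051.12

1 January – 20 December 2009: 354 days, exemption €165000 → (€217000 − €165000) × 3.7% × 354/365 = €1866.0164
21 December – 31 December 2009: 11 days, exemption €51000 → (€217000 − €51000) × 3.7% × 11/365 = €185.1014
Total = €2051.1178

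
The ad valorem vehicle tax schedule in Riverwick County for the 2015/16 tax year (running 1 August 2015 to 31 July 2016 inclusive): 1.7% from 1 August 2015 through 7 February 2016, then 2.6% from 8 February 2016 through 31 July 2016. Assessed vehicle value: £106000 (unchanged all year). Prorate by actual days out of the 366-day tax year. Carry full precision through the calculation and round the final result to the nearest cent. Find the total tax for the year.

£2258.15

1 August 2015 – 7 February 2016: 191 days at 1.7% → £106000 × 1.7% × 191/366 = £940.3880
8 February – 31 July 2016: 175 days at 2.6% → £106000 × 2.6% × 175/366 = £1317.7596
Total = £2258.1475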